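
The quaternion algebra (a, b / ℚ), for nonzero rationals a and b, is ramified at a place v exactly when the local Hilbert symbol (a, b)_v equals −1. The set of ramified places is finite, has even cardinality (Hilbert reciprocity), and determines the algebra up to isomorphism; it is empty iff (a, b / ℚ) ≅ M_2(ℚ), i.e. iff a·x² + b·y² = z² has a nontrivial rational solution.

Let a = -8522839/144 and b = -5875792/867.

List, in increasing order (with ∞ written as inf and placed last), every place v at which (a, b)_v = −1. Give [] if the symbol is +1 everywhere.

(a, b) ≡ (-50431, -6519) mod (ℚ^×)²; places V = {2, 3, 13, 17, 29, 37, 41, 47, 53, ∞}.
(a,b)_29: α=1, u≡5; β=0, v≡5 (mod 29); (5|29)=+1, (5|29)=+1; sign (−1)^0·+1^0·+1^1 = +1.
(a,b)_2: α=-4, β=4; u≡1, v≡1 (mod 8); ε(u)ε(v)=0·0, αω(v)=-4·0, βω(u)=4·0; sum ≡ 0  ⇒  +1.
(a,b)_∞: sgn(-50431)=−, sgn(-6519)=−, so -1.
(a,b)_41: α=0, u≡31; β=1, v≡4 (mod 41); (31|41)=+1, (4|41)=+1; sign (−1)^0·+1^1·+1^0 = +1.
(a,b)_47: α=1, u≡12; β=0, v≡16 (mod 47); (12|47)=+1, (16|47)=+1; sign (−1)^0·+1^0·+1^1 = +1.
(a,b)_3: α=-2, u≡2; β=-1, v≡2 (mod 3); (2|3)=-1, (2|3)=-1; sign (−1)^0·-1^-1·-1^-2 = -1.
(a,b)_53: α=0, u≡1; β=1, v≡9 (mod 53); (1|53)=+1, (9|53)=+1; sign (−1)^0·+1^1·+1^0 = +1.
(a,b)_13: α=2, u≡9; β=2, v≡8 (mod 13); (9|13)=+1, (8|13)=-1; sign (−1)^0·+1^2·-1^2 = +1.
(a,b)_37: α=1, u≡24; β=0, v≡25 (mod 37); (24|37)=-1, (25|37)=+1; sign (−1)^0·-1^0·+1^1 = +1.
(a,b)_17: α=0, u≡16; β=-2, v≡1 (mod 17); (16|17)=+1, (1|17)=+1; sign (−1)^0·+1^-2·+1^0 = +1.
|Ram(-50431, -6519)| = 2, even; anisotropic at {3, ∞}.

[3, inf]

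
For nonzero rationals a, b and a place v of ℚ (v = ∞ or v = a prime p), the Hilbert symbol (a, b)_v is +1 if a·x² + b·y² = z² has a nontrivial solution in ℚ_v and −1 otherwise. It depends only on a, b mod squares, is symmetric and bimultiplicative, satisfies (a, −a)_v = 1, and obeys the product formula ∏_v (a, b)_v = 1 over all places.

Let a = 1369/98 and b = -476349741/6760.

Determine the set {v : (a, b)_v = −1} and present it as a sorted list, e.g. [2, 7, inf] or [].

(a, b) ≡ (2, -22610) mod (ℚ^×)²; places V = {2, 3, 5, 7, 13, 17, 19, 37, ∞}.
(a,b)_3: α=0, u≡2; β=6, v≡1 (mod 3); (2|3)=-1, (1|3)=+1; sign (−1)^0·-1^6·+1^0 = +1.
(a,b)_19: α=0, u≡13; β=1, v≡16 (mod 19); (13|19)=-1, (16|19)=+1; sign (−1)^0·-1^1·+1^0 = -1.
(a,b)_5: α=0, u≡3; β=-1, v≡2 (mod 5); (3|5)=-1, (2|5)=-1; sign (−1)^0·-1^-1·-1^0 = -1.
(a,b)_37: α=2, u≡17; β=0, v≡28 (mod 37); (17|37)=-1, (28|37)=+1; sign (−1)^0·-1^0·+1^2 = +1.
(a,b)_7: α=-2, u≡2; β=1, v≡1 (mod 7); (2|7)=+1, (1|7)=+1; sign (−1)^0·+1^1·+1^-2 = +1.
(a,b)_13: α=0, u≡8; β=-2, v≡3 (mod 13); (8|13)=-1, (3|13)=+1; sign (−1)^0·-1^-2·+1^0 = +1.
(a,b)_∞: sgn(2)=+, sgn(-22610)=−, so +1.
(a,b)_17: α=0, u≡2; β=3, v≡1 (mod 17); (2|17)=+1, (1|17)=+1; sign (−1)^0·+1^3·+1^0 = +1.
(a,b)_2: α=-1, β=-3; u≡1, v≡7 (mod 8); ε(u)ε(v)=0·1, αω(v)=-1·0, βω(u)=-3·0; sum ≡ 0  ⇒  +1.
(2, -22610 / ℚ) ramifies at {5, 19}: a division algebra.

[5, 19]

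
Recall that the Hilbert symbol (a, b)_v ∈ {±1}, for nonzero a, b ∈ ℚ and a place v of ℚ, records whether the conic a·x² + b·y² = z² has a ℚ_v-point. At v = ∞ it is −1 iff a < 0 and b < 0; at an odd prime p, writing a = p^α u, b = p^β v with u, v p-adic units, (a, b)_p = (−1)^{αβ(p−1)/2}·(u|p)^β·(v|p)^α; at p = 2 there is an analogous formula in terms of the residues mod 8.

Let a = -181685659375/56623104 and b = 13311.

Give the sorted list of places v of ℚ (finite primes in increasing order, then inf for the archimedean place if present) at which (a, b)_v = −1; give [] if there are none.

(a, b) ≡ (-330, 1479) mod (ℚ^×)²; places V = {2, 3, 5, 11, 17, 19, 29, ∞}.
(a,b)_5: α=5, u≡1; β=0, v≡1 (mod 5); (1|5)=+1, (1|5)=+1; sign (−1)^0·+1^0·+1^5 = +1.
(a,b)_11: α=5, u≡9; β=0, v≡1 (mod 11); (9|11)=+1, (1|11)=+1; sign (−1)^0·+1^0·+1^5 = +1.
(a,b)_2: α=-21, β=0; u≡3, v≡7 (mod 8); ε(u)ε(v)=1·1, αω(v)=-21·0, βω(u)=0·1; sum ≡ 1  ⇒  -1.
(a,b)_17: α=0, u≡11; β=1, v≡1 (mod 17); (11|17)=-1, (1|17)=+1; sign (−1)^0·-1^1·+1^0 = -1.
(a,b)_29: α=0, u≡12; β=1, v≡24 (mod 29); (12|29)=-1, (24|29)=+1; sign (−1)^0·-1^1·+1^0 = -1.
(a,b)_3: α=-3, u≡1; β=3, v≡1 (mod 3); (1|3)=+1, (1|3)=+1; sign (−1)^1·+1^3·+1^-3 = -1.
(a,b)_∞: sgn(-330)=−, sgn(1479)=+, so +1.
(a,b)_19: α=2, u≡10; β=0, v≡11 (mod 19); (10|19)=-1, (11|19)=+1; sign (−1)^0·-1^0·+1^2 = +1.
|Ram(-330, 1479)| = 4, even; anisotropic at {2, 3, 17, 29}.

[2, 3, 17, 29]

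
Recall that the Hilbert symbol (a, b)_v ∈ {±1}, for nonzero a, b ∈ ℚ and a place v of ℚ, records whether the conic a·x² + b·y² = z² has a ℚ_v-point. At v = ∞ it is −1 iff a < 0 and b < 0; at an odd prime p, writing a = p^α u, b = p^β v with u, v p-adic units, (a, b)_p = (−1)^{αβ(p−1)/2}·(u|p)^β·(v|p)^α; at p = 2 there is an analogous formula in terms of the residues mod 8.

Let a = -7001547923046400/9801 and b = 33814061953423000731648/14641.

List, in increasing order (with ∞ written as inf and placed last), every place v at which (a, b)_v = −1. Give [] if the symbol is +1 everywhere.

[37, 43]

Mod squares: a ≡ -12486211, b ≡ 20387. Check v ∈ {∞, 2, 3, 5, 11, 17, 19, 29, 31, 37, 43}.
v=∞: -12486211 < 0 and 20387 > 0  ⇒  (a,b)_∞ = +1.
v=37: a=37^2·(≡15), b=37^3·(≡33) mod 37; (15|37)=-1, (33|37)=+1; (−1)^{2·3·18}·(-1)^3·(+1)^2 = -1.
v=11: a=11^-2·(≡6), b=11^-4·(≡1) mod 11; (6|11)=-1, (1|11)=+1; (−1)^{-2·-4·5}·(-1)^-4·(+1)^-2 = +1.
v=43: a=43^1·(≡2), b=43^2·(≡28) mod 43; (2|43)=-1, (28|43)=-1; (−1)^{1·2·21}·(-1)^2·(-1)^1 = -1.
v=29: a=29^1·(≡20), b=29^1·(≡25) mod 29; (20|29)=+1, (25|29)=+1; (−1)^{1·1·14}·(+1)^1·(+1)^1 = +1.
v=5: a=5^2·(≡4), b=5^0·(≡3) mod 5; (4|5)=+1, (3|5)=-1; (−1)^{2·0·2}·(+1)^0·(-1)^2 = +1.
v=3: a=3^-4·(≡2), b=3^2·(≡2) mod 3; (2|3)=-1, (2|3)=-1; (−1)^{-4·2·1}·(-1)^2·(-1)^-4 = +1.
v=17: a=17^1·(≡4), b=17^2·(≡15) mod 17; (4|17)=+1, (15|17)=+1; (−1)^{1·2·8}·(+1)^2·(+1)^1 = +1.
v=2: v_2(a)=14, v_2(b)=18; units ≡ 5, 3 (mod 8); ε·ε+αω+βω = 0·1+14·1+18·1 ≡ 0  ⇒  (a,b)_2 = +1.
v=31: a=31^1·(≡25), b=31^2·(≡9) mod 31; (25|31)=+1, (9|31)=+1; (−1)^{1·2·15}·(+1)^2·(+1)^1 = +1.
v=19: a=19^1·(≡2), b=19^1·(≡6) mod 19; (2|19)=-1, (6|19)=+1; (−1)^{1·1·9}·(-1)^1·(+1)^1 = +1.
(-12486211, 20387 / ℚ) ramifies at {37, 43}: a division algebra.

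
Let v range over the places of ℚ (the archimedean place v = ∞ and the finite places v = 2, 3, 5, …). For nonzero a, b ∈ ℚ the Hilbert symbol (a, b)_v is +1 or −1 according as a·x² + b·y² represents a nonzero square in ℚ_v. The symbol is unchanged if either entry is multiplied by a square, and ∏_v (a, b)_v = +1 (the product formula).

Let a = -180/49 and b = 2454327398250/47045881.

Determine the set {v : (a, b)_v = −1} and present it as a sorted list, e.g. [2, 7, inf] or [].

Mod squares: a ≡ -5, b ≡ 3770. Check v ∈ {∞, 2, 3, 5, 7, 13, 19, 29}.
v=2: v_2(a)=2, v_2(b)=1; units ≡ 3, 5 (mod 8); ε·ε+αω+βω = 1·0+2·1+1·1 ≡ 1  ⇒  (a,b)_2 = -1.
v=5: a=5^1·(≡1), b=5^3·(≡1) mod 5; (1|5)=+1, (1|5)=+1; (−1)^{1·3·2}·(+1)^3·(+1)^1 = +1.
v=7: a=7^-2·(≡2), b=7^2·(≡2) mod 7; (2|7)=+1, (2|7)=+1; (−1)^{-2·2·3}·(+1)^2·(+1)^-2 = +1.
v=13: a=13^0·(≡8), b=13^1·(≡1) mod 13; (8|13)=-1, (1|13)=+1; (−1)^{0·1·6}·(-1)^1·(+1)^0 = -1.
v=3: a=3^2·(≡1), b=3^12·(≡2) mod 3; (1|3)=+1, (2|3)=-1; (−1)^{2·12·1}·(+1)^12·(-1)^2 = +1.
v=∞: -5 < 0 and 3770 > 0  ⇒  (a,b)_∞ = +1.
v=29: a=29^0·(≡20), b=29^1·(≡8) mod 29; (20|29)=+1, (8|29)=-1; (−1)^{0·1·14}·(+1)^1·(-1)^0 = +1.
v=19: a=19^0·(≡13), b=19^-6·(≡13) mod 19; (13|19)=-1, (13|19)=-1; (−1)^{0·-6·9}·(-1)^-6·(-1)^0 = +1.
(-5, 3770 / ℚ) ramifies at {2, 13}: a division algebra.

[2, 13]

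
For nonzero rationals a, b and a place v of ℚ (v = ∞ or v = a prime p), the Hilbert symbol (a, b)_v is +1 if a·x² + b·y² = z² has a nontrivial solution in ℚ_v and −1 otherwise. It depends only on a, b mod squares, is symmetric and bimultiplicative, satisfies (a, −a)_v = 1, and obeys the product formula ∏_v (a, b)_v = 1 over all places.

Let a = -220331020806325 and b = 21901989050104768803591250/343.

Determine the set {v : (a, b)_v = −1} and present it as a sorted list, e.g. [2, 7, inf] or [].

Mod squares: a ≡ -448477, b ≡ 62062. Check v ∈ {∞, 2, 5, 7, 11, 13, 17, 23, 31, 37}.
v=5: a=5^2·(≡2), b=5^4·(≡2) mod 5; (2|5)=-1, (2|5)=-1; (−1)^{2·4·2}·(-1)^4·(-1)^2 = +1.
v=2: v_2(a)=0, v_2(b)=1; units ≡ 3, 7 (mod 8); ε·ε+αω+βω = 1·1+0·0+1·1 ≡ 0  ⇒  (a,b)_2 = +1.
v=23: a=23^1·(≡15), b=23^2·(≡3) mod 23; (15|23)=-1, (3|23)=+1; (−1)^{1·2·11}·(-1)^2·(+1)^1 = +1.
v=17: a=17^1·(≡10), b=17^2·(≡6) mod 17; (10|17)=-1, (6|17)=-1; (−1)^{1·2·8}·(-1)^2·(-1)^1 = -1.
v=7: a=7^0·(≡5), b=7^-3·(≡4) mod 7; (5|7)=-1, (4|7)=+1; (−1)^{0·-3·3}·(-1)^-3·(+1)^0 = -1.
v=∞: -448477 < 0 and 62062 > 0  ⇒  (a,b)_∞ = +1.
v=37: a=37^1·(≡23), b=37^2·(≡24) mod 37; (23|37)=-1, (24|37)=-1; (−1)^{1·2·18}·(-1)^2·(-1)^1 = -1.
v=11: a=11^2·(≡5), b=11^3·(≡2) mod 11; (5|11)=+1, (2|11)=-1; (−1)^{2·3·5}·(+1)^3·(-1)^2 = +1.
v=13: a=13^2·(≡1), b=13^3·(≡1) mod 13; (1|13)=+1, (1|13)=+1; (−1)^{2·3·6}·(+1)^3·(+1)^2 = +1.
v=31: a=31^3·(≡9), b=31^5·(≡1) mod 31; (9|31)=+1, (1|31)=+1; (−1)^{3·5·15}·(+1)^5·(+1)^3 = -1.
|Ram(-448477, 62062)| = 4, even; anisotropic at {7, 17, 31, 37}.

[7, 17, 31, 37]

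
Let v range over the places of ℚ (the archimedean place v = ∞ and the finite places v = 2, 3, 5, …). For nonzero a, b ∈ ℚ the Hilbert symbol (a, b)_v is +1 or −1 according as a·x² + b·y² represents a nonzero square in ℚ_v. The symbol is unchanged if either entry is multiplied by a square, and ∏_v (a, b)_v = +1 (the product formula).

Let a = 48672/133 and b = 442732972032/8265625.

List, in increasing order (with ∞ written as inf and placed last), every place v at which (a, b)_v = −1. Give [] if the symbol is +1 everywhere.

Mod squares: a ≡ 266, b ≡ 2. Check v ∈ {∞, 2, 3, 5, 7, 13, 19, 23, 29}.
v=3: a=3^2·(≡2), b=3^2·(≡2) mod 3; (2|3)=-1, (2|3)=-1; (−1)^{2·2·1}·(-1)^2·(-1)^2 = +1.
v=2: v_2(a)=5, v_2(b)=11; units ≡ 5, 1 (mod 8); ε·ε+αω+βω = 0·0+5·0+11·1 ≡ 1  ⇒  (a,b)_2 = -1.
v=23: a=23^0·(≡13), b=23^-2·(≡16) mod 23; (13|23)=+1, (16|23)=+1; (−1)^{0·-2·11}·(+1)^-2·(+1)^0 = +1.
v=∞: 266 > 0 and 2 > 0  ⇒  (a,b)_∞ = +1.
v=19: a=19^-1·(≡10), b=19^0·(≡18) mod 19; (10|19)=-1, (18|19)=-1; (−1)^{-1·0·9}·(-1)^0·(-1)^-1 = -1.
v=7: a=7^-1·(≡3), b=7^0·(≡2) mod 7; (3|7)=-1, (2|7)=+1; (−1)^{-1·0·3}·(-1)^0·(+1)^-1 = +1.
v=5: a=5^0·(≡4), b=5^-6·(≡3) mod 5; (4|5)=+1, (3|5)=-1; (−1)^{0·-6·2}·(+1)^-6·(-1)^0 = +1.
v=13: a=13^2·(≡5), b=13^4·(≡2) mod 13; (5|13)=-1, (2|13)=-1; (−1)^{2·4·6}·(-1)^4·(-1)^2 = +1.
v=29: a=29^0·(≡4), b=29^2·(≡3) mod 29; (4|29)=+1, (3|29)=-1; (−1)^{0·2·14}·(+1)^2·(-1)^0 = +1.
(266, 2 / ℚ) ramifies at {2, 19}: a division algebra.

[2, 19]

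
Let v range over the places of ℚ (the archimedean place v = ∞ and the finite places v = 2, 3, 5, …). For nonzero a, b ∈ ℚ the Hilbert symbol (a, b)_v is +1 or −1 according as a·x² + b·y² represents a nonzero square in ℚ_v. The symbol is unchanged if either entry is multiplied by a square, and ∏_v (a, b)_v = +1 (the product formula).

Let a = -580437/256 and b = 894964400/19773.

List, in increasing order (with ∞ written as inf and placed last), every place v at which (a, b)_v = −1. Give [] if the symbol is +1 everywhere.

[2, 11]

(a, b) ≡ (-533, 143) mod (ℚ^×)²; places V = {2, 3, 5, 11, 13, 41, ∞}.
(a,b)_3: α=2, u≡1; β=-2, v≡2 (mod 3); (1|3)=+1, (2|3)=-1; sign (−1)^0·+1^-2·-1^2 = +1.
(a,b)_∞: sgn(-533)=−, sgn(143)=+, so +1.
(a,b)_2: α=-8, β=4; u≡3, v≡7 (mod 8); ε(u)ε(v)=1·1, αω(v)=-8·0, βω(u)=4·1; sum ≡ 1  ⇒  -1.
(a,b)_41: α=1, u≡7; β=2, v≡20 (mod 41); (7|41)=-1, (20|41)=+1; sign (−1)^0·-1^2·+1^1 = +1.
(a,b)_11: α=2, u≡7; β=3, v≡6 (mod 11); (7|11)=-1, (6|11)=-1; sign (−1)^0·-1^3·-1^2 = -1.
(a,b)_5: α=0, u≡3; β=2, v≡2 (mod 5); (3|5)=-1, (2|5)=-1; sign (−1)^0·-1^2·-1^0 = +1.
(a,b)_13: α=1, u≡5; β=-3, v≡2 (mod 13); (5|13)=-1, (2|13)=-1; sign (−1)^0·-1^-3·-1^1 = +1.
Ram(-533, 143) = {2, 11}; no ℚ_2-point on the conic.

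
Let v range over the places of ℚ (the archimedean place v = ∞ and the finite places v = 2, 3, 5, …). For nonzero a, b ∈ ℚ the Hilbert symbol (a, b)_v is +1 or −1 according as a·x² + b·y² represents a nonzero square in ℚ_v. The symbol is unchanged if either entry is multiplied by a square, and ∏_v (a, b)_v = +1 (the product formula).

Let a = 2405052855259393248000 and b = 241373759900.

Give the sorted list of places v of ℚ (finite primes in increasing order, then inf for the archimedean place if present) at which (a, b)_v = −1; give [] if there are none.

[2, 3, 7, 13, 23, 29]

Mod squares: a ≡ 31395, b ≡ 551. Check v ∈ {∞, 2, 3, 5, 7, 13, 19, 23, 29}.
v=13: a=13^3·(≡9), b=13^2·(≡7) mod 13; (9|13)=+1, (7|13)=-1; (−1)^{3·2·6}·(+1)^2·(-1)^3 = -1.
v=∞: 31395 > 0 and 551 > 0  ⇒  (a,b)_∞ = +1.
v=19: a=19^2·(≡7), b=19^1·(≡13) mod 19; (7|19)=+1, (13|19)=-1; (−1)^{2·1·9}·(+1)^1·(-1)^2 = +1.
v=7: a=7^3·(≡5), b=7^2·(≡5) mod 7; (5|7)=-1, (5|7)=-1; (−1)^{3·2·3}·(-1)^2·(-1)^3 = -1.
v=3: a=3^3·(≡1), b=3^0·(≡2) mod 3; (1|3)=+1, (2|3)=-1; (−1)^{3·0·1}·(+1)^0·(-1)^3 = -1.
v=5: a=5^3·(≡4), b=5^2·(≡1) mod 5; (4|5)=+1, (1|5)=+1; (−1)^{3·2·2}·(+1)^2·(+1)^3 = +1.
v=2: v_2(a)=8, v_2(b)=2; units ≡ 3, 7 (mod 8); ε·ε+αω+βω = 1·1+8·0+2·1 ≡ 1  ⇒  (a,b)_2 = -1.
v=23: a=23^3·(≡18), b=23^2·(≡15) mod 23; (18|23)=+1, (15|23)=-1; (−1)^{3·2·11}·(+1)^2·(-1)^3 = -1.
v=29: a=29^2·(≡3), b=29^1·(≡27) mod 29; (3|29)=-1, (27|29)=-1; (−1)^{2·1·14}·(-1)^1·(-1)^2 = -1.
Ram(31395, 551) = {2, 3, 7, 13, 23, 29}; no ℚ_2-point on the conic.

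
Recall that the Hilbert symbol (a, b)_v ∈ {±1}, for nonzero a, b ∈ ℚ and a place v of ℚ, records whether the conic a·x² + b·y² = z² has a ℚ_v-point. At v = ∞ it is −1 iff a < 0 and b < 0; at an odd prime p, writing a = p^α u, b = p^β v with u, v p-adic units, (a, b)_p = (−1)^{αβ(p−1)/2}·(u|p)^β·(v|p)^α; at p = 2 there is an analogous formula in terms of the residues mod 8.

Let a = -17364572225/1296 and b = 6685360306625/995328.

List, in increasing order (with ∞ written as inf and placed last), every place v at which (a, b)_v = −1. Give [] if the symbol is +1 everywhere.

[2, 7, 11, 13]

Mod squares: a ≡ -1001, b ≡ 195. Check v ∈ {∞, 2, 3, 5, 7, 11, 13, 17}.
v=13: a=13^1·(≡10), b=13^1·(≡11) mod 13; (10|13)=+1, (11|13)=-1; (−1)^{1·1·6}·(+1)^1·(-1)^1 = -1.
v=7: a=7^5·(≡4), b=7^6·(≡5) mod 7; (4|7)=+1, (5|7)=-1; (−1)^{5·6·3}·(+1)^6·(-1)^5 = -1.
v=17: a=17^2·(≡16), b=17^2·(≡15) mod 17; (16|17)=+1, (15|17)=+1; (−1)^{2·2·8}·(+1)^2·(+1)^2 = +1.
v=2: v_2(a)=-4, v_2(b)=-12; units ≡ 7, 3 (mod 8); ε·ε+αω+βω = 1·1+-4·1+-12·0 ≡ 1  ⇒  (a,b)_2 = -1.
v=5: a=5^2·(≡1), b=5^3·(≡1) mod 5; (1|5)=+1, (1|5)=+1; (−1)^{2·3·2}·(+1)^3·(+1)^2 = +1.
v=∞: -1001 < 0 and 195 > 0  ⇒  (a,b)_∞ = +1.
v=3: a=3^-4·(≡1), b=3^-5·(≡2) mod 3; (1|3)=+1, (2|3)=-1; (−1)^{-4·-5·1}·(+1)^-5·(-1)^-4 = +1.
v=11: a=11^1·(≡2), b=11^2·(≡2) mod 11; (2|11)=-1, (2|11)=-1; (−1)^{1·2·5}·(-1)^2·(-1)^1 = -1.
|Ram(-1001, 195)| = 4, even; anisotropic at {2, 7, 11, 13}.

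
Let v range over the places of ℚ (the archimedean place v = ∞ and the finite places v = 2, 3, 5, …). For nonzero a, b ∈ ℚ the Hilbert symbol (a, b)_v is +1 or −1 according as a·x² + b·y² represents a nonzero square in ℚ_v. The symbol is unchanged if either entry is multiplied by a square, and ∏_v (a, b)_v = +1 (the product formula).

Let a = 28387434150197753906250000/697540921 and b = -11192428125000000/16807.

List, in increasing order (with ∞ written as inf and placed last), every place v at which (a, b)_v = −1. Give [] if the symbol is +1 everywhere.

Mod squares: a ≡ 1, b ≡ -595. Check v ∈ {∞, 2, 3, 5, 7, 11, 17, 19, 23}.
v=19: a=19^2·(≡16), b=19^0·(≡10) mod 19; (16|19)=+1, (10|19)=-1; (−1)^{2·0·9}·(+1)^0·(-1)^2 = +1.
v=5: a=5^16·(≡1), b=5^11·(≡1) mod 5; (1|5)=+1, (1|5)=+1; (−1)^{16·11·2}·(+1)^11·(+1)^16 = +1.
v=3: a=3^6·(≡1), b=3^6·(≡2) mod 3; (1|3)=+1, (2|3)=-1; (−1)^{6·6·1}·(+1)^6·(-1)^6 = +1.
v=∞: 1 > 0 and -595 < 0  ⇒  (a,b)_∞ = +1.
v=17: a=17^4·(≡9), b=17^3·(≡9) mod 17; (9|17)=+1, (9|17)=+1; (−1)^{4·3·8}·(+1)^3·(+1)^4 = +1.
v=2: v_2(a)=4, v_2(b)=6; units ≡ 1, 5 (mod 8); ε·ε+αω+βω = 0·0+4·1+6·0 ≡ 0  ⇒  (a,b)_2 = +1.
v=23: a=23^2·(≡16), b=23^0·(≡18) mod 23; (16|23)=+1, (18|23)=+1; (−1)^{2·0·11}·(+1)^0·(+1)^2 = +1.
v=11: a=11^-2·(≡4), b=11^0·(≡10) mod 11; (4|11)=+1, (10|11)=-1; (−1)^{-2·0·5}·(+1)^0·(-1)^-2 = +1.
v=7: a=7^-8·(≡2), b=7^-5·(≡3) mod 7; (2|7)=+1, (3|7)=-1; (−1)^{-8·-5·3}·(+1)^-5·(-1)^-8 = +1.
Every local symbol is +1, so the conic 1·x² + -595·y² = z² has ℚ_v-points for all v and hence a ℚ-point; (a, b / ℚ) ≅ M_2(ℚ).

[]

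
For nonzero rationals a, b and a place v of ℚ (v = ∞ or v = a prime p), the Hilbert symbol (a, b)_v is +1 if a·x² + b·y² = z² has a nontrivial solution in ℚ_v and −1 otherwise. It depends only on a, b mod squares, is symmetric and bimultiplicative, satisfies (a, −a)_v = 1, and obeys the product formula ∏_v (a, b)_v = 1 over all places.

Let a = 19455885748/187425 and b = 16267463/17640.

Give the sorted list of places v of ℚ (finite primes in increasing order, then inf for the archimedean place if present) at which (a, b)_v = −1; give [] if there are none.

(a, b) ≡ (221, 230) mod (ℚ^×)²; places V = {2, 3, 5, 7, 13, 17, 23, 29, ∞}.
(a,b)_∞: sgn(221)=+, sgn(230)=+, so +1.
(a,b)_2: α=2, β=-3; u≡5, v≡3 (mod 8); ε(u)ε(v)=0·1, αω(v)=2·1, βω(u)=-3·1; sum ≡ 1  ⇒  -1.
(a,b)_13: α=1, u≡1; β=0, v≡9 (mod 13); (1|13)=+1, (9|13)=+1; sign (−1)^0·+1^0·+1^1 = +1.
(a,b)_29: α=4, u≡21; β=4, v≡21 (mod 29); (21|29)=-1, (21|29)=-1; sign (−1)^0·-1^4·-1^4 = +1.
(a,b)_17: α=-1, u≡1; β=0, v≡4 (mod 17); (1|17)=+1, (4|17)=+1; sign (−1)^0·+1^0·+1^-1 = +1.
(a,b)_3: α=-2, u≡2; β=-2, v≡2 (mod 3); (2|3)=-1, (2|3)=-1; sign (−1)^0·-1^-2·-1^-2 = +1.
(a,b)_7: α=-2, u≡4; β=-2, v≡3 (mod 7); (4|7)=+1, (3|7)=-1; sign (−1)^0·+1^-2·-1^-2 = +1.
(a,b)_23: α=2, u≡22; β=1, v≡15 (mod 23); (22|23)=-1, (15|23)=-1; sign (−1)^0·-1^1·-1^2 = -1.
(a,b)_5: α=-2, u≡4; β=-1, v≡1 (mod 5); (4|5)=+1, (1|5)=+1; sign (−1)^0·+1^-1·+1^-2 = +1.
(221, 230 / ℚ) ramifies at {2, 23}: a division algebra.

[2, 23]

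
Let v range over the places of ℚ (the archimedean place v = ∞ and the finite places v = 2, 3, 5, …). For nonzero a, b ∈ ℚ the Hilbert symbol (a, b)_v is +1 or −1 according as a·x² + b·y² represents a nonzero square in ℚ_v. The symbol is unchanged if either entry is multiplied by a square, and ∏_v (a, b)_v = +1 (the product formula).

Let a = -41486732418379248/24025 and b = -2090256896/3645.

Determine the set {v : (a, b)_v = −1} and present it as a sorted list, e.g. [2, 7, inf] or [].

Mod squares: a ≡ -7, b ≡ -4930. Check v ∈ {∞, 2, 3, 5, 7, 11, 13, 17, 29, 31}.
v=13: a=13^4·(≡6), b=13^2·(≡10) mod 13; (6|13)=-1, (10|13)=+1; (−1)^{4·2·6}·(-1)^2·(+1)^4 = +1.
v=5: a=5^-2·(≡2), b=5^-1·(≡1) mod 5; (2|5)=-1, (1|5)=+1; (−1)^{-2·-1·2}·(-1)^-1·(+1)^-2 = -1.
v=2: v_2(a)=4, v_2(b)=9; units ≡ 1, 7 (mod 8); ε·ε+αω+βω = 0·1+4·0+9·0 ≡ 0  ⇒  (a,b)_2 = +1.
v=7: a=7^3·(≡5), b=7^2·(≡5) mod 7; (5|7)=-1, (5|7)=-1; (−1)^{3·2·3}·(-1)^2·(-1)^3 = -1.
v=3: a=3^2·(≡2), b=3^-6·(≡2) mod 3; (2|3)=-1, (2|3)=-1; (−1)^{2·-6·1}·(-1)^-6·(-1)^2 = +1.
v=17: a=17^2·(≡6), b=17^1·(≡15) mod 17; (6|17)=-1, (15|17)=+1; (−1)^{2·1·8}·(-1)^1·(+1)^2 = -1.
v=29: a=29^2·(≡28), b=29^1·(≡20) mod 29; (28|29)=+1, (20|29)=+1; (−1)^{2·1·14}·(+1)^1·(+1)^2 = +1.
v=31: a=31^-2·(≡29), b=31^0·(≡21) mod 31; (29|31)=-1, (21|31)=-1; (−1)^{-2·0·15}·(-1)^0·(-1)^-2 = +1.
v=∞: -7 < 0 and -4930 < 0  ⇒  (a,b)_∞ = -1.
v=11: a=11^2·(≡4), b=11^0·(≡5) mod 11; (4|11)=+1, (5|11)=+1; (−1)^{2·0·5}·(+1)^0·(+1)^2 = +1.
(-7, -4930 / ℚ) ramifies at {5, 7, 17, ∞}: a division algebra.

[5, 7, 17, inf]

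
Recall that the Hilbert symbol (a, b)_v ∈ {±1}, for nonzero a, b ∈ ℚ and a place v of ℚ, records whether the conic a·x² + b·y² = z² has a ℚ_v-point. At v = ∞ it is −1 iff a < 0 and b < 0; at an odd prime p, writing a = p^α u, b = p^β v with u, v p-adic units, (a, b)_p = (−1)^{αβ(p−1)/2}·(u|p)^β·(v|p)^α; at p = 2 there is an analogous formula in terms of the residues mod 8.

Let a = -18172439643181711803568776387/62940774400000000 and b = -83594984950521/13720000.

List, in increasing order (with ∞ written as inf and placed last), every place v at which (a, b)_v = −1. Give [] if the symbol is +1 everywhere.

[3, 11, 17, inf]

Mod squares: a ≡ -3, b ≡ -3927. Check v ∈ {∞, 2, 3, 5, 7, 11, 17, 29}.
v=7: a=7^-4·(≡1), b=7^-3·(≡6) mod 7; (1|7)=+1, (6|7)=-1; (−1)^{-4·-3·3}·(+1)^-3·(-1)^-4 = +1.
v=5: a=5^-8·(≡2), b=5^-4·(≡2) mod 5; (2|5)=-1, (2|5)=-1; (−1)^{-8·-4·2}·(-1)^-4·(-1)^-8 = +1.
v=17: a=17^6·(≡14), b=17^3·(≡3) mod 17; (14|17)=-1, (3|17)=-1; (−1)^{6·3·8}·(-1)^3·(-1)^6 = -1.
v=11: a=11^2·(≡8), b=11^1·(≡8) mod 11; (8|11)=-1, (8|11)=-1; (−1)^{2·1·5}·(-1)^1·(-1)^2 = -1.
v=2: v_2(a)=-26, v_2(b)=-6; units ≡ 5, 1 (mod 8); ε·ε+αω+βω = 0·0+-26·0+-6·1 ≡ 0  ⇒  (a,b)_2 = +1.
v=3: a=3^21·(≡2), b=3^7·(≡2) mod 3; (2|3)=-1, (2|3)=-1; (−1)^{21·7·1}·(-1)^7·(-1)^21 = -1.
v=∞: -3 < 0 and -3927 < 0  ⇒  (a,b)_∞ = -1.
v=29: a=29^6·(≡21), b=29^4·(≡12) mod 29; (21|29)=-1, (12|29)=-1; (−1)^{6·4·14}·(-1)^4·(-1)^6 = +1.
(-3, -3927 / ℚ) ramifies at {3, 11, 17, ∞}: a division algebra.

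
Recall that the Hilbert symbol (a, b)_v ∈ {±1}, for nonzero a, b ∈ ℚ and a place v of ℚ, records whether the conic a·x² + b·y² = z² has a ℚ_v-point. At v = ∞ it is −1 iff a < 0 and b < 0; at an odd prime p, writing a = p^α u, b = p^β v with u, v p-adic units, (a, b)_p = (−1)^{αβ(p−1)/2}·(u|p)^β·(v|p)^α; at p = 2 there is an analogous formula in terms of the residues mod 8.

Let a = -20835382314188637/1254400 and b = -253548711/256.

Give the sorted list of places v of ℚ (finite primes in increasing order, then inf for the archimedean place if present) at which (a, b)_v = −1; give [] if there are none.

[23, inf]

Mod squares: a ≡ -13, b ≡ -8671. Check v ∈ {∞, 2, 3, 5, 7, 13, 19, 23, 29}.
v=13: a=13^3·(≡10), b=13^1·(≡4) mod 13; (10|13)=+1, (4|13)=+1; (−1)^{3·1·6}·(+1)^1·(+1)^3 = +1.
v=3: a=3^10·(≡2), b=3^4·(≡2) mod 3; (2|3)=-1, (2|3)=-1; (−1)^{10·4·1}·(-1)^4·(-1)^10 = +1.
v=5: a=5^-2·(≡3), b=5^0·(≡4) mod 5; (3|5)=-1, (4|5)=+1; (−1)^{-2·0·2}·(-1)^0·(+1)^-2 = +1.
v=19: a=19^2·(≡11), b=19^2·(≡13) mod 19; (11|19)=+1, (13|19)=-1; (−1)^{2·2·9}·(+1)^2·(-1)^2 = +1.
v=7: a=7^-2·(≡1), b=7^0·(≡1) mod 7; (1|7)=+1, (1|7)=+1; (−1)^{-2·0·3}·(+1)^0·(+1)^-2 = +1.
v=2: v_2(a)=-10, v_2(b)=-8; units ≡ 3, 1 (mod 8); ε·ε+αω+βω = 1·0+-10·0+-8·1 ≡ 0  ⇒  (a,b)_2 = +1.
v=23: a=23^2·(≡14), b=23^1·(≡22) mod 23; (14|23)=-1, (22|23)=-1; (−1)^{2·1·11}·(-1)^1·(-1)^2 = -1.
v=29: a=29^2·(≡28), b=29^1·(≡22) mod 29; (28|29)=+1, (22|29)=+1; (−1)^{2·1·14}·(+1)^1·(+1)^2 = +1.
v=∞: -13 < 0 and -8671 < 0  ⇒  (a,b)_∞ = -1.
(-13, -8671 / ℚ) ramifies at {23, ∞}: a division algebra.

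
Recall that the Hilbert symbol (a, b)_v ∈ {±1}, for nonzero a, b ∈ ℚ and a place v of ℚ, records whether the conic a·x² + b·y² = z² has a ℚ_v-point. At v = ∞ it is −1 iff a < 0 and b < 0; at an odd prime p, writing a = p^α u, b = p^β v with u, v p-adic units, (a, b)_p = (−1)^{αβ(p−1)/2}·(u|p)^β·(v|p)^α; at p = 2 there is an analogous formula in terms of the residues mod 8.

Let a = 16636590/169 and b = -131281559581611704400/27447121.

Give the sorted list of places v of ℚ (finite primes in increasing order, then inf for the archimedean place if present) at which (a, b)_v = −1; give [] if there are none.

Mod squares: a ≡ 205390, b ≡ -141. Check v ∈ {∞, 2, 3, 5, 13, 19, 23, 29, 31, 47}.
v=47: a=47^1·(≡29), b=47^3·(≡26) mod 47; (29|47)=-1, (26|47)=-1; (−1)^{1·3·23}·(-1)^3·(-1)^1 = -1.
v=2: v_2(a)=1, v_2(b)=4; units ≡ 7, 3 (mod 8); ε·ε+αω+βω = 1·1+1·1+4·0 ≡ 0  ⇒  (a,b)_2 = +1.
v=29: a=29^0·(≡26), b=29^2·(≡7) mod 29; (26|29)=-1, (7|29)=+1; (−1)^{0·2·14}·(-1)^2·(+1)^0 = +1.
v=3: a=3^4·(≡1), b=3^9·(≡1) mod 3; (1|3)=+1, (1|3)=+1; (−1)^{4·9·1}·(+1)^9·(+1)^4 = +1.
v=5: a=5^1·(≡2), b=5^2·(≡4) mod 5; (2|5)=-1, (4|5)=+1; (−1)^{1·2·2}·(-1)^2·(+1)^1 = +1.
v=13: a=13^-2·(≡9), b=13^-4·(≡5) mod 13; (9|13)=+1, (5|13)=-1; (−1)^{-2·-4·6}·(+1)^-4·(-1)^-2 = +1.
v=19: a=19^1·(≡12), b=19^2·(≡11) mod 19; (12|19)=-1, (11|19)=+1; (−1)^{1·2·9}·(-1)^2·(+1)^1 = +1.
v=31: a=31^0·(≡27), b=31^-2·(≡19) mod 31; (27|31)=-1, (19|31)=+1; (−1)^{0·-2·15}·(-1)^-2·(+1)^0 = +1.
v=23: a=23^1·(≡9), b=23^2·(≡11) mod 23; (9|23)=+1, (11|23)=-1; (−1)^{1·2·11}·(+1)^2·(-1)^1 = -1.
v=∞: 205390 > 0 and -141 < 0  ⇒  (a,b)_∞ = +1.
(205390, -141 / ℚ) ramifies at {23, 47}: a division algebra.

[23, 47]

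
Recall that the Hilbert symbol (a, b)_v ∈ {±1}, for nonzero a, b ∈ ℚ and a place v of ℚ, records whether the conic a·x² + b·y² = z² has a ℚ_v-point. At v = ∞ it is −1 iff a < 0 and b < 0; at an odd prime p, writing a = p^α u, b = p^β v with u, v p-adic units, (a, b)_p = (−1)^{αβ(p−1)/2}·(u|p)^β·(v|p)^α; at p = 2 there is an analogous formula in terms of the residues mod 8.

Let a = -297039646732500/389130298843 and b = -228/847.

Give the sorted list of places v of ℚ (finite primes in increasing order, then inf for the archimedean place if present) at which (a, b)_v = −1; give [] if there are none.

Mod squares: a ≡ -24871, b ≡ -399. Check v ∈ {∞, 2, 3, 5, 7, 11, 13, 17, 19, 29, 41}.
v=13: a=13^-2·(≡6), b=13^0·(≡3) mod 13; (6|13)=-1, (3|13)=+1; (−1)^{-2·0·6}·(-1)^0·(+1)^-2 = +1.
v=41: a=41^2·(≡16), b=41^0·(≡28) mod 41; (16|41)=+1, (28|41)=-1; (−1)^{2·0·20}·(+1)^0·(-1)^2 = +1.
v=2: v_2(a)=2, v_2(b)=2; units ≡ 1, 1 (mod 8); ε·ε+αω+βω = 0·0+2·0+2·0 ≡ 0  ⇒  (a,b)_2 = +1.
v=19: a=19^1·(≡13), b=19^1·(≡11) mod 19; (13|19)=-1, (11|19)=+1; (−1)^{1·1·9}·(-1)^1·(+1)^1 = +1.
v=11: a=11^-5·(≡1), b=11^-2·(≡2) mod 11; (1|11)=+1, (2|11)=-1; (−1)^{-5·-2·5}·(+1)^-2·(-1)^-5 = -1.
v=7: a=7^1·(≡5), b=7^-1·(≡5) mod 7; (5|7)=-1, (5|7)=-1; (−1)^{1·-1·3}·(-1)^-1·(-1)^1 = -1.
v=17: a=17^-1·(≡2), b=17^0·(≡8) mod 17; (2|17)=+1, (8|17)=+1; (−1)^{-1·0·8}·(+1)^0·(+1)^-1 = +1.
v=∞: -24871 < 0 and -399 < 0  ⇒  (a,b)_∞ = -1.
v=5: a=5^4·(≡1), b=5^0·(≡1) mod 5; (1|5)=+1, (1|5)=+1; (−1)^{4·0·2}·(+1)^0·(+1)^4 = +1.
v=29: a=29^-2·(≡21), b=29^0·(≡20) mod 29; (21|29)=-1, (20|29)=+1; (−1)^{-2·0·14}·(-1)^0·(+1)^-2 = +1.
v=3: a=3^12·(≡2), b=3^1·(≡2) mod 3; (2|3)=-1, (2|3)=-1; (−1)^{12·1·1}·(-1)^1·(-1)^12 = -1.
Ram(-24871, -399) = {3, 7, 11, ∞}; no ℚ_3-point on the conic.

[3, 7, 11, inf]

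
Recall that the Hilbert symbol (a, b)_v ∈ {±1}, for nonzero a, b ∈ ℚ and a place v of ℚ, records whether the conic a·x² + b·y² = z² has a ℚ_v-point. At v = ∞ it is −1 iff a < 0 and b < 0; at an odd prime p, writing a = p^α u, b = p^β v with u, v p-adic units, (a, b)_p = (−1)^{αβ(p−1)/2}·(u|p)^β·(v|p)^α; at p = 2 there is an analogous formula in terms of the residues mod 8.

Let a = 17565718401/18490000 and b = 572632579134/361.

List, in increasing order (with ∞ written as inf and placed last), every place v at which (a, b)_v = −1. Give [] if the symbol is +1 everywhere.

[11, 17]

(a, b) ≡ (90321, 46) mod (ℚ^×)²; places V = {2, 3, 5, 7, 11, 17, 19, 23, 43, ∞}.
(a,b)_3: α=5, u≡2; β=4, v≡1 (mod 3); (2|3)=-1, (1|3)=+1; sign (−1)^0·-1^4·+1^5 = +1.
(a,b)_5: α=-4, u≡4; β=0, v≡4 (mod 5); (4|5)=+1, (4|5)=+1; sign (−1)^0·+1^0·+1^-4 = +1.
(a,b)_2: α=-4, β=1; u≡1, v≡7 (mod 8); ε(u)ε(v)=0·1, αω(v)=-4·0, βω(u)=1·0; sum ≡ 0  ⇒  +1.
(a,b)_19: α=0, u≡2; β=-2, v≡10 (mod 19); (2|19)=-1, (10|19)=-1; sign (−1)^0·-1^-2·-1^0 = +1.
(a,b)_23: α=1, u≡19; β=3, v≡12 (mod 23); (19|23)=-1, (12|23)=+1; sign (−1)^1·-1^3·+1^1 = +1.
(a,b)_11: α=1, u≡5; β=2, v≡10 (mod 11); (5|11)=+1, (10|11)=-1; sign (−1)^0·+1^2·-1^1 = -1.
(a,b)_17: α=1, u≡9; β=0, v≡12 (mod 17); (9|17)=+1, (12|17)=-1; sign (−1)^0·+1^0·-1^1 = -1.
(a,b)_7: α=5, u≡2; β=4, v≡4 (mod 7); (2|7)=+1, (4|7)=+1; sign (−1)^0·+1^4·+1^5 = +1.
(a,b)_43: α=-2, u≡36; β=0, v≡33 (mod 43); (36|43)=+1, (33|43)=-1; sign (−1)^0·+1^0·-1^-2 = +1.
(a,b)_∞: sgn(90321)=+, sgn(46)=+, so +1.
Ram(90321, 46) = {11, 17}; no ℚ_11-point on the conic.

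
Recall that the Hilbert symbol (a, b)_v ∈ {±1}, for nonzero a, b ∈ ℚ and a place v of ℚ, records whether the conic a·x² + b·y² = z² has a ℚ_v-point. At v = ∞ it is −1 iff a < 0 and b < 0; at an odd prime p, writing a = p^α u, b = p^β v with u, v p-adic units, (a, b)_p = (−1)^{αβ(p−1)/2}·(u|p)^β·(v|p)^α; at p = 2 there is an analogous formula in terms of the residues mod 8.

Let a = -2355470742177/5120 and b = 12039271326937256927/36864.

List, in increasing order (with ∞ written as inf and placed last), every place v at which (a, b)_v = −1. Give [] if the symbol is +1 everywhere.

[2, 5, 17, 23]

Mod squares: a ≡ -3565, b ≡ 527. Check v ∈ {∞, 2, 3, 5, 7, 17, 23, 31}.
v=3: a=3^2·(≡2), b=3^-2·(≡2) mod 3; (2|3)=-1, (2|3)=-1; (−1)^{2·-2·1}·(-1)^-2·(-1)^2 = +1.
v=5: a=5^-1·(≡2), b=5^0·(≡3) mod 5; (2|5)=-1, (3|5)=-1; (−1)^{-1·0·2}·(-1)^0·(-1)^-1 = -1.
v=7: a=7^4·(≡3), b=7^10·(≡4) mod 7; (3|7)=-1, (4|7)=+1; (−1)^{4·10·3}·(-1)^10·(+1)^4 = +1.
v=2: v_2(a)=-10, v_2(b)=-12; units ≡ 3, 7 (mod 8); ε·ε+αω+βω = 1·1+-10·0+-12·1 ≡ 1  ⇒  (a,b)_2 = -1.
v=∞: -3565 < 0 and 527 > 0  ⇒  (a,b)_∞ = +1.
v=31: a=31^1·(≡2), b=31^1·(≡21) mod 31; (2|31)=+1, (21|31)=-1; (−1)^{1·1·15}·(+1)^1·(-1)^1 = +1.
v=23: a=23^3·(≡16), b=23^4·(≡17) mod 23; (16|23)=+1, (17|23)=-1; (−1)^{3·4·11}·(+1)^4·(-1)^3 = -1.
v=17: a=17^2·(≡7), b=17^3·(≡14) mod 17; (7|17)=-1, (14|17)=-1; (−1)^{2·3·8}·(-1)^3·(-1)^2 = -1.
|Ram(-3565, 527)| = 4, even; anisotropic at {2, 5, 17, 23}.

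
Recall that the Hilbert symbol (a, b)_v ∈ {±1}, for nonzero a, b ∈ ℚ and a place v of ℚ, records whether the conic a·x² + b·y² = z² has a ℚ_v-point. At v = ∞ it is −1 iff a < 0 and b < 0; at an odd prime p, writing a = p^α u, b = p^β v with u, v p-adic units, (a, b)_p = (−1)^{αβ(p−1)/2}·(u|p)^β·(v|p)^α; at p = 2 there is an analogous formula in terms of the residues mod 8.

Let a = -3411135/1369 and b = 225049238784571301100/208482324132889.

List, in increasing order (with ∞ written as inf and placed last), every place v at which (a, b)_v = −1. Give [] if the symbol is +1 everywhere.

[13, 17]

(a, b) ≡ (-7735, 11) mod (ℚ^×)²; places V = {2, 3, 5, 7, 11, 13, 17, 19, 23, 37, 47, ∞}.
(a,b)_3: α=2, u≡2; β=6, v≡2 (mod 3); (2|3)=-1, (2|3)=-1; sign (−1)^0·-1^6·-1^2 = +1.
(a,b)_17: α=1, u≡9; β=4, v≡5 (mod 17); (9|17)=+1, (5|17)=-1; sign (−1)^0·+1^4·-1^1 = -1.
(a,b)_37: α=-2, u≡6; β=-2, v≡12 (mod 37); (6|37)=-1, (12|37)=+1; sign (−1)^0·-1^-2·+1^-2 = +1.
(a,b)_13: α=1, u≡9; β=4, v≡6 (mod 13); (9|13)=+1, (6|13)=-1; sign (−1)^0·+1^4·-1^1 = -1.
(a,b)_2: α=0, β=2; u≡1, v≡3 (mod 8); ε(u)ε(v)=0·1, αω(v)=0·1, βω(u)=2·0; sum ≡ 0  ⇒  +1.
(a,b)_19: α=0, u≡11; β=-4, v≡4 (mod 19); (11|19)=+1, (4|19)=+1; sign (−1)^0·+1^-4·+1^0 = +1.
(a,b)_7: α=3, u≡4; β=6, v≡2 (mod 7); (4|7)=+1, (2|7)=+1; sign (−1)^0·+1^6·+1^3 = +1.
(a,b)_47: α=0, u≡13; β=-2, v≡11 (mod 47); (13|47)=-1, (11|47)=-1; sign (−1)^0·-1^-2·-1^0 = +1.
(a,b)_11: α=0, u≡4; β=1, v≡3 (mod 11); (4|11)=+1, (3|11)=+1; sign (−1)^0·+1^1·+1^0 = +1.
(a,b)_23: α=0, u≡13; β=-2, v≡11 (mod 23); (13|23)=+1, (11|23)=-1; sign (−1)^0·+1^-2·-1^0 = +1.
(a,b)_∞: sgn(-7735)=−, sgn(11)=+, so +1.
(a,b)_5: α=1, u≡2; β=2, v≡1 (mod 5); (2|5)=-1, (1|5)=+1; sign (−1)^0·-1^2·+1^1 = +1.
(-7735, 11 / ℚ) ramifies at {13, 17}: a division algebra.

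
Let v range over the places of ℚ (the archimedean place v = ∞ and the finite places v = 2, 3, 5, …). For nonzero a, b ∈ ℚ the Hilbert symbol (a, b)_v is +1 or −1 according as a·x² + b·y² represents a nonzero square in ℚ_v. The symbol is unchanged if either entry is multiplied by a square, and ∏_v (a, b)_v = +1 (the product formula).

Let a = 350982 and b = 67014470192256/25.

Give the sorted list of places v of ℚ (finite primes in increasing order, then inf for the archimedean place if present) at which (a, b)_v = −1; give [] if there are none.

(a, b) ≡ (38998, 34) mod (ℚ^×)²; places V = {2, 3, 5, 17, 31, 37, ∞}.
(a,b)_5: α=0, u≡2; β=-2, v≡1 (mod 5); (2|5)=-1, (1|5)=+1; sign (−1)^0·-1^-2·+1^0 = +1.
(a,b)_3: α=2, u≡1; β=4, v≡1 (mod 3); (1|3)=+1, (1|3)=+1; sign (−1)^0·+1^4·+1^2 = +1.
(a,b)_2: α=1, β=7; u≡3, v≡1 (mod 8); ε(u)ε(v)=1·0, αω(v)=1·0, βω(u)=7·1; sum ≡ 1  ⇒  -1.
(a,b)_31: α=1, u≡7; β=2, v≡11 (mod 31); (7|31)=+1, (11|31)=-1; sign (−1)^0·+1^2·-1^1 = -1.
(a,b)_37: α=1, u≡14; β=2, v≡7 (mod 37); (14|37)=-1, (7|37)=+1; sign (−1)^0·-1^2·+1^1 = +1.
(a,b)_∞: sgn(38998)=+, sgn(34)=+, so +1.
(a,b)_17: α=1, u≡8; β=3, v≡1 (mod 17); (8|17)=+1, (1|17)=+1; sign (−1)^0·+1^3·+1^1 = +1.
|Ram(38998, 34)| = 2, even; anisotropic at {2, 31}.

[2, 31]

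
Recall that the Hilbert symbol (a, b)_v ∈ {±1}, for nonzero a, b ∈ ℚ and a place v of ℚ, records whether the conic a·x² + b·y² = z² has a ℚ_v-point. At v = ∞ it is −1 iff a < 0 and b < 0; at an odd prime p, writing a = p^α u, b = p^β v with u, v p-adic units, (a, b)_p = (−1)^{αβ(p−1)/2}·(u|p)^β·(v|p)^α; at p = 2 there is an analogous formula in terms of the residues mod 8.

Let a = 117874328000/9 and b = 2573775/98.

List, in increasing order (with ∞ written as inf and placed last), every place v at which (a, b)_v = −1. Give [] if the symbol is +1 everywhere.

[2, 5, 13, 19, 29, 31]

Mod squares: a ≡ 608855, b ≡ 2542. Check v ∈ {∞, 2, 3, 5, 7, 11, 13, 17, 19, 29, 31, 41}.
v=7: a=7^0·(≡1), b=7^-2·(≡4) mod 7; (1|7)=+1, (4|7)=+1; (−1)^{0·-2·3}·(+1)^-2·(+1)^0 = +1.
v=13: a=13^1·(≡4), b=13^0·(≡5) mod 13; (4|13)=+1, (5|13)=-1; (−1)^{1·0·6}·(+1)^0·(-1)^1 = -1.
v=∞: 608855 > 0 and 2542 > 0  ⇒  (a,b)_∞ = +1.
v=19: a=19^1·(≡11), b=19^0·(≡18) mod 19; (11|19)=+1, (18|19)=-1; (−1)^{1·0·9}·(+1)^0·(-1)^1 = -1.
v=3: a=3^-2·(≡2), b=3^4·(≡1) mod 3; (2|3)=-1, (1|3)=+1; (−1)^{-2·4·1}·(-1)^4·(+1)^-2 = +1.
v=17: a=17^1·(≡2), b=17^0·(≡2) mod 17; (2|17)=+1, (2|17)=+1; (−1)^{1·0·8}·(+1)^0·(+1)^1 = +1.
v=5: a=5^3·(≡1), b=5^2·(≡2) mod 5; (1|5)=+1, (2|5)=-1; (−1)^{3·2·2}·(+1)^2·(-1)^3 = -1.
v=11: a=11^2·(≡4), b=11^0·(≡5) mod 11; (4|11)=+1, (5|11)=+1; (−1)^{2·0·5}·(+1)^0·(+1)^2 = +1.
v=31: a=31^0·(≡29), b=31^1·(≡20) mod 31; (29|31)=-1, (20|31)=+1; (−1)^{0·1·15}·(-1)^1·(+1)^0 = -1.
v=29: a=29^1·(≡23), b=29^0·(≡26) mod 29; (23|29)=+1, (26|29)=-1; (−1)^{1·0·14}·(+1)^0·(-1)^1 = -1.
v=2: v_2(a)=6, v_2(b)=-1; units ≡ 7, 7 (mod 8); ε·ε+αω+βω = 1·1+6·0+-1·0 ≡ 1  ⇒  (a,b)_2 = -1.
v=41: a=41^0·(≡8), b=41^1·(≡31) mod 41; (8|41)=+1, (31|41)=+1; (−1)^{0·1·20}·(+1)^1·(+1)^0 = +1.
Ram(608855, 2542) = {2, 5, 13, 19, 29, 31}; no ℚ_2-point on the conic.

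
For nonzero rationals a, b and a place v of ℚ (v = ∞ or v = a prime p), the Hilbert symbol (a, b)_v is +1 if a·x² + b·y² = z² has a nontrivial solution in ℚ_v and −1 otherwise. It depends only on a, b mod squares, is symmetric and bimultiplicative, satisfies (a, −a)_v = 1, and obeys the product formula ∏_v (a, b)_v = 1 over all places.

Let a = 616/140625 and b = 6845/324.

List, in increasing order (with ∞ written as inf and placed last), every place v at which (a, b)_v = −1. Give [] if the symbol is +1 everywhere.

[2, 7]

(a, b) ≡ (154, 5) mod (ℚ^×)²; places V = {2, 3, 5, 7, 11, 37, ∞}.
(a,b)_∞: sgn(154)=+, sgn(5)=+, so +1.
(a,b)_11: α=1, u≡1; β=0, v≡5 (mod 11); (1|11)=+1, (5|11)=+1; sign (−1)^0·+1^0·+1^1 = +1.
(a,b)_5: α=-6, u≡4; β=1, v≡1 (mod 5); (4|5)=+1, (1|5)=+1; sign (−1)^0·+1^1·+1^-6 = +1.
(a,b)_7: α=1, u≡2; β=0, v≡3 (mod 7); (2|7)=+1, (3|7)=-1; sign (−1)^0·+1^0·-1^1 = -1.
(a,b)_2: α=3, β=-2; u≡5, v≡5 (mod 8); ε(u)ε(v)=0·0, αω(v)=3·1, βω(u)=-2·1; sum ≡ 1  ⇒  -1.
(a,b)_3: α=-2, u≡1; β=-4, v≡2 (mod 3); (1|3)=+1, (2|3)=-1; sign (−1)^0·+1^-4·-1^-2 = +1.
(a,b)_37: α=0, u≡35; β=2, v≡20 (mod 37); (35|37)=-1, (20|37)=-1; sign (−1)^0·-1^2·-1^0 = +1.
|Ram(154, 5)| = 2, even; anisotropic at {2, 7}.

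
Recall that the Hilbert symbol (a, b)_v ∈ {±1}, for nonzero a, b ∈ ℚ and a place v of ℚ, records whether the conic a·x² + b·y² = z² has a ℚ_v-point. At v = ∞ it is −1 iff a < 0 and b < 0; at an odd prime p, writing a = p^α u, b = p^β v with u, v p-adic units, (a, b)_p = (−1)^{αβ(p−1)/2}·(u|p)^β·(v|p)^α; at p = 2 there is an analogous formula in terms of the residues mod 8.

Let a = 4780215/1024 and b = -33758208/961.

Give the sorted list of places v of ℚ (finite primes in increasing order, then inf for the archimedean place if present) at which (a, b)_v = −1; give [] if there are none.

(a, b) ≡ (59015, -407) mod (ℚ^×)²; places V = {2, 3, 5, 11, 29, 31, 37, ∞}.
(a,b)_29: α=1, u≡16; β=0, v≡28 (mod 29); (16|29)=+1, (28|29)=+1; sign (−1)^0·+1^0·+1^1 = +1.
(a,b)_∞: sgn(59015)=+, sgn(-407)=−, so +1.
(a,b)_3: α=4, u≡2; β=4, v≡1 (mod 3); (2|3)=-1, (1|3)=+1; sign (−1)^0·-1^4·+1^4 = +1.
(a,b)_5: α=1, u≡2; β=0, v≡2 (mod 5); (2|5)=-1, (2|5)=-1; sign (−1)^0·-1^0·-1^1 = -1.
(a,b)_37: α=1, u≡10; β=1, v≡1 (mod 37); (10|37)=+1, (1|37)=+1; sign (−1)^0·+1^1·+1^1 = +1.
(a,b)_11: α=1, u≡10; β=1, v≡7 (mod 11); (10|11)=-1, (7|11)=-1; sign (−1)^1·-1^1·-1^1 = -1.
(a,b)_2: α=-10, β=10; u≡7, v≡1 (mod 8); ε(u)ε(v)=1·0, αω(v)=-10·0, βω(u)=10·0; sum ≡ 0  ⇒  +1.
(a,b)_31: α=0, u≡15; β=-2, v≡17 (mod 31); (15|31)=-1, (17|31)=-1; sign (−1)^0·-1^-2·-1^0 = +1.
|Ram(59015, -407)| = 2, even; anisotropic at {5, 11}.

[5, 11]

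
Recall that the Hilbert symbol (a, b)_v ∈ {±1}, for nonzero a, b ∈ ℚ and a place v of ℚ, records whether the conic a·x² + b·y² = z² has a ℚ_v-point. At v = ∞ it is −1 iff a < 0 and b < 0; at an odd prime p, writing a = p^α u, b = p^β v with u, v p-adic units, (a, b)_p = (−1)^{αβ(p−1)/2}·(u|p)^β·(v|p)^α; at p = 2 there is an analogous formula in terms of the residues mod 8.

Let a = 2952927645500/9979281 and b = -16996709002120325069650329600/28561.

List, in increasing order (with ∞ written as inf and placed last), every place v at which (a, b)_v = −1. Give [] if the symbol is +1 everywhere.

[2, 19, 23, 31]

(a, b) ≡ (627095, -3887989) mod (ℚ^×)²; places V = {2, 3, 5, 7, 13, 19, 23, 31, 41, ∞}.
(a,b)_41: α=1, u≡25; β=3, v≡40 (mod 41); (25|41)=+1, (40|41)=+1; sign (−1)^0·+1^3·+1^1 = +1.
(a,b)_23: α=1, u≡10; β=3, v≡7 (mod 23); (10|23)=-1, (7|23)=-1; sign (−1)^1·-1^3·-1^1 = -1.
(a,b)_31: α=2, u≡6; β=5, v≡5 (mod 31); (6|31)=-1, (5|31)=+1; sign (−1)^0·-1^5·+1^2 = -1.
(a,b)_5: α=3, u≡4; β=2, v≡1 (mod 5); (4|5)=+1, (1|5)=+1; sign (−1)^0·+1^2·+1^3 = +1.
(a,b)_7: α=3, u≡6; β=1, v≡4 (mod 7); (6|7)=-1, (4|7)=+1; sign (−1)^1·-1^1·+1^3 = +1.
(a,b)_∞: sgn(627095)=+, sgn(-3887989)=−, so +1.
(a,b)_19: α=1, u≡18; β=3, v≡18 (mod 19); (18|19)=-1, (18|19)=-1; sign (−1)^1·-1^3·-1^1 = -1.
(a,b)_2: α=2, β=16; u≡7, v≡3 (mod 8); ε(u)ε(v)=1·1, αω(v)=2·1, βω(u)=16·0; sum ≡ 1  ⇒  -1.
(a,b)_3: α=-10, u≡2; β=2, v≡2 (mod 3); (2|3)=-1, (2|3)=-1; sign (−1)^0·-1^2·-1^-10 = +1.
(a,b)_13: α=-2, u≡9; β=-4, v≡9 (mod 13); (9|13)=+1, (9|13)=+1; sign (−1)^0·+1^-4·+1^-2 = +1.
Ram(627095, -3887989) = {2, 19, 23, 31}; no ℚ_2-point on the conic.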